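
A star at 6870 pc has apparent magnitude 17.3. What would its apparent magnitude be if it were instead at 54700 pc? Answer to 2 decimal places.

Flux ∝ 1/d², so Δm = 5 log₁₀(d₂/d₁) = 5 log₁₀(54700/6870) = 4.505
m₂ = m₁ + Δm = 17.3 + (4.505) = 21.805

m ≈ 21.81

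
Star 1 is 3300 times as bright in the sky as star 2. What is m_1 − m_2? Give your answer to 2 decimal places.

Pogson: Δm = −2.5 log₁₀(ratio) = −2.5 log₁₀(3300) = −2.5 × 3.5185 = -8.796
Star 1 is brighter, so it has the smaller magnitude: the difference is negative.

m_1 − m_2 ≈ -8.80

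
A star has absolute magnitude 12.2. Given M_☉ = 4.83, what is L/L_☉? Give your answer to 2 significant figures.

M − M_☉ = 12.2 − 4.83 = 7.370
L/L_☉ = 10^(−0.4 (M − M_☉)) = 10^-2.948 = 1.127×10^-3

L/L_☉ ≈ 1.1×10^-3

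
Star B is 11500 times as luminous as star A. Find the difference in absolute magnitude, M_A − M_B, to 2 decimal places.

M_A − M_B ≈ 10.15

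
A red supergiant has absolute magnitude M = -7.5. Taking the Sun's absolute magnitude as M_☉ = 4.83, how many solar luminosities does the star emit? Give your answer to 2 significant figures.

L/L_☉ ≈ 86000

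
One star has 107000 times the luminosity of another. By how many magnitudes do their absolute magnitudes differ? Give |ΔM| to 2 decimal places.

Pogson: ΔM = −2.5 log₁₀(ratio) = −2.5 log₁₀(107000) = −2.5 × 5.0294 = -12.573

|ΔM| ≈ 12.57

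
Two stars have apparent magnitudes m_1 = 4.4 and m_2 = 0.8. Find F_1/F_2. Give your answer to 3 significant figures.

F_1/F_2 ≈ 0.0363

Δm = 4.4 − (0.8) = 3.6
Flux ratio = 10^(−0.4 Δm) = 10^(−0.4 × 3.6) = 10^-1.440 = 0.03631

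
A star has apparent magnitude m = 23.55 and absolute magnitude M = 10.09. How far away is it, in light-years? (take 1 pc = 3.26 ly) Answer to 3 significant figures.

Distance modulus: m − M = 23.55 − (10.09) = 13.460
m − M = 5 log₁₀ d − 5
log₁₀ d = (m − M)/5 + 1 = 3.6920
d = 10^3.6920 = 4920 pc
= 16040 ly

d ≈ 16000 ly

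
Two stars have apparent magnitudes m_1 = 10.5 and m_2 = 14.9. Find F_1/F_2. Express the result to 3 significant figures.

F_1/F_2 ≈ 57.5

Magnitude difference = -4.4
Flux ratio = 10^(−0.4 Δm) = 10^(−0.4 × -4.4) = 10^1.760 = 57.54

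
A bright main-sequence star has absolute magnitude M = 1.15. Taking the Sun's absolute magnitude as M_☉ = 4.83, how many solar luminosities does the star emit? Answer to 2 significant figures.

L/L_☉ ≈ 30

M − M_☉ = 1.15 − 4.83 = -3.680
L/L_☉ = 10^(−0.4 (M − M_☉)) = 10^1.472 = 29.65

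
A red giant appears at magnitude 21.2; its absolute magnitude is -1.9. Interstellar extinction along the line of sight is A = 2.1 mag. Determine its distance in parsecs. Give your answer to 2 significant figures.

d ≈ 160000 pc

m − M = 5 log₁₀(d/10 pc) + A  ⇒  21.2 − (-1.9) − 2.1 = 5 log₁₀(d/10)
21.000 = 5 log₁₀(d/10)
log₁₀ d = (m − M − A)/5 + 1 = 5.2000
d = 10^5.2000 = 158500 pc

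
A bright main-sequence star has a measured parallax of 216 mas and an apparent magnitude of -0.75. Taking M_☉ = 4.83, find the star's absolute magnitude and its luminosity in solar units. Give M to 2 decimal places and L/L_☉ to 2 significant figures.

M ≈ 0.92; L/L_☉ ≈ 37

d = 1/p = 1000/216 mas = 4.630 pc
M = m − 5 log₁₀ d + 5 = -0.75 − 5·0.6655 + 5 = 0.922
M − M_☉ = 0.922 − 4.83 = -3.908
L/L_☉ = 10^(−0.4 × -3.908) = 36.57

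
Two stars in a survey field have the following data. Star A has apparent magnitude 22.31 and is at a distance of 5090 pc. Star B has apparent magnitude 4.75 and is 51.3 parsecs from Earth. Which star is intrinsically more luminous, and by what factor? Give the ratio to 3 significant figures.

Star B is more luminous, by a factor of 1070.

Star A: M = m − 5 log₁₀ d + 5 = 22.31 − 5·3.7067 + 5 = 8.776
Star B: M = m − 5 log₁₀ d + 5 = 4.75 − 5·1.7101 + 5 = 1.199
ΔM = M_A − M_B = 8.776 − (1.199) = 7.577; smaller M is more luminous → Star B.
L ratio = 10^(0.4 |ΔM|) = 10^3.031 = 1073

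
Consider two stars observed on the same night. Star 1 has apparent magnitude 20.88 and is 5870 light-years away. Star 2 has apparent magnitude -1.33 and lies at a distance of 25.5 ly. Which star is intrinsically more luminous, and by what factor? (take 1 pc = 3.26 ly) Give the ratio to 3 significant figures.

Star 2 is more luminous, by a factor of 14400.

Star 1: d = 5870 ly / 3.26 = 1801 pc
Star 1: M = m − 5 log₁₀ d + 5 = 20.88 − 5·3.2554 + 5 = 9.603
Star 2: d = 25.5 ly / 3.26 = 7.822 pc
Star 2: M = m − 5 log₁₀ d + 5 = -1.33 − 5·0.8933 + 5 = -0.797
ΔM = M_1 − M_2 = 9.603 − (-0.797) = 10.400; smaller M is more luminous → Star 2.
L ratio = 10^(0.4 |ΔM|) = 10^4.160 = 14450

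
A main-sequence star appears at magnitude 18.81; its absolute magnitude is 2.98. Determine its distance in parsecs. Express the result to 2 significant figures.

d ≈ 15000 pc

μ = m − M = 15.830
m − M = 5 log₁₀ d − 5
log₁₀ d = (m − M)/5 + 1 = 4.1660
d = 10^4.1660 = 14660 pc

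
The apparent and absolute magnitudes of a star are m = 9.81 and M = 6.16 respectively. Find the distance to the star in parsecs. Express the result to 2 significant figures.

d ≈ 54 pc

Distance modulus: m − M = 9.81 − (6.16) = 3.650
m − M = 5 log₁₀ d − 5
log₁₀ d = (m − M)/5 + 1 = 1.7300
d = 10^1.7300 = 53.70 pc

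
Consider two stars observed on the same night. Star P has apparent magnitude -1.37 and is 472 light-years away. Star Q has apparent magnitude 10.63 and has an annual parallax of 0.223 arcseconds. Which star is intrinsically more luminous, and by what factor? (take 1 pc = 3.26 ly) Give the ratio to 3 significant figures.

Star P: d = 472 ly / 3.26 = 144.8 pc
Star P: M = m − 5 log₁₀ d + 5 = -1.37 − 5·2.1607 + 5 = -7.174
Star Q: d = 1/p = 1/0.223″ = 4.484 pc
Star Q: M = m − 5 log₁₀ d + 5 = 10.63 − 5·0.6517 + 5 = 12.372
ΔM = M_P − M_Q = -7.174 − (12.372) = -19.545; smaller M is more luminous → Star P.
L ratio = 10^(0.4 |ΔM|) = 10^7.818 = 6.577×10^7

Star P is more luminous, by a factor of 6.58×10^7.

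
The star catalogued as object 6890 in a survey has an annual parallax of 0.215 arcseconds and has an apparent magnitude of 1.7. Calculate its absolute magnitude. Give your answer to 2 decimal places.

M ≈ 3.36

d = 1/p = 1/0.215″ = 4.651 pc
5 log₁₀(d/10 pc) = 5 log₁₀(4.651) − 5 = -1.662
M = m − 5 log₁₀(d/10) = 1.7 + 1.662 = 3.362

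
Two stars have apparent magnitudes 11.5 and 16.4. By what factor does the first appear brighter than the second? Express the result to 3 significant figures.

91.2

Δm = 11.5 − (16.4) = -4.9
Flux ratio = 10^(−0.4 Δm) = 10^(−0.4 × -4.9) = 10^1.960 = 91.20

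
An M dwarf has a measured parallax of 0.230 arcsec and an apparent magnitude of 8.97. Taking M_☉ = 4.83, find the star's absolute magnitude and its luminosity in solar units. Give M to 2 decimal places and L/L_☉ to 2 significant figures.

M ≈ 10.78; L/L_☉ ≈ 4.2×10^-3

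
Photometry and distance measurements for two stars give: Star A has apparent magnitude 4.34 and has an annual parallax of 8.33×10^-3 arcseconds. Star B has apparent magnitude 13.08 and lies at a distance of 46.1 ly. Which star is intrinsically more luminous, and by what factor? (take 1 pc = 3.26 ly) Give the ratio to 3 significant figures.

Star A is more luminous, by a factor of 226000.

Star A: d = 1/p = 1/8.33×10^-3″ = 120.0 pc
Star A: M = m − 5 log₁₀ d + 5 = 4.34 − 5·2.0794 + 5 = -1.057
Star B: d = 46.1 ly / 3.26 = 14.14 pc
Star B: M = m − 5 log₁₀ d + 5 = 13.08 − 5·1.1505 + 5 = 12.328
ΔM = M_A − M_B = -1.057 − (12.328) = -13.384; smaller M is more luminous → Star A.
L ratio = 10^(0.4 |ΔM|) = 10^5.354 = 225800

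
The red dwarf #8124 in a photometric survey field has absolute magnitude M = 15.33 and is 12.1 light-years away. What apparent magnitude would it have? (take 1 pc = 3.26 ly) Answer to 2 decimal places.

d = 12.1 ly / 3.26 = 3.712 pc
m = M + 5 log₁₀ d − 5 = 15.33 + 5·0.5696 − 5 = 13.178

m ≈ 13.18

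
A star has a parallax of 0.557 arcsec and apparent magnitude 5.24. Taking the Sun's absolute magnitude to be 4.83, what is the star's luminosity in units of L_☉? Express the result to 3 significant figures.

d = 1/p = 1/0.557″ = 1.795 pc
M = m − 5 log₁₀ d + 5 = 5.24 − 5·0.2541 + 5 = 8.969
M − M_☉ = 8.969 − 4.83 = 4.139
L/L_☉ = 10^(−0.4 × 4.139) = 0.02209

L/L_☉ ≈ 0.0221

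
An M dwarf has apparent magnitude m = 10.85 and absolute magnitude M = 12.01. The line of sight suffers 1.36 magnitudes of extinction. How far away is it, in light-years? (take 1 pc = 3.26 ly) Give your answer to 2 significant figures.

m − M = 5 log₁₀(d/10 pc) + A  ⇒  10.85 − (12.01) − 1.36 = 5 log₁₀(d/10)
-2.520 = 5 log₁₀(d/10)
log₁₀ d = (m − M − A)/5 + 1 = 0.4960
d = 10^0.4960 = 3.133 pc
= 10.21 ly

d ≈ 10 ly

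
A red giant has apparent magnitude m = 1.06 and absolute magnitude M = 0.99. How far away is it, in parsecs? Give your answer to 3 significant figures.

Distance modulus: m − M = 1.06 − (0.99) = 0.070
m − M = 5 log₁₀ d − 5
log₁₀ d = (m − M)/5 + 1 = 1.0140
d = 10^1.0140 = 10.33 pc

d ≈ 10.3 pc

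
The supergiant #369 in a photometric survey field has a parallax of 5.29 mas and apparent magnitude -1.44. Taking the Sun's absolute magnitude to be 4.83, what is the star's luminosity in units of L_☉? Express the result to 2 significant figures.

d = 1/p = 1000/5.29 mas = 189.0 pc
M = m − 5 log₁₀ d + 5 = -1.44 − 5·2.2765 + 5 = -7.823
M − M_☉ = -7.823 − 4.83 = -12.653
L/L_☉ = 10^(−0.4 × -12.653) = 115100

L/L_☉ ≈ 120000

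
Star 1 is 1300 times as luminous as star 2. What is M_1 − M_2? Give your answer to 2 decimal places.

M_1 − M_2 ≈ -7.78

Pogson: ΔM = −2.5 log₁₀(ratio) = −2.5 log₁₀(1300) = −2.5 × 3.1139 = -7.785
Star 1 is brighter, so it has the smaller magnitude: the difference is negative.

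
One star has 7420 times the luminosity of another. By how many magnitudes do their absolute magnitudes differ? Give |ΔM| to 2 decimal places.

|ΔM| ≈ 9.68

Pogson: ΔM = −2.5 log₁₀(ratio) = −2.5 log₁₀(7420) = −2.5 × 3.8704 = -9.676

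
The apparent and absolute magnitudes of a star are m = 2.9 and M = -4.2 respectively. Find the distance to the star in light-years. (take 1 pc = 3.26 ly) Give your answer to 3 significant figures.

d ≈ 857 ly

Distance modulus: m − M = 2.9 − (-4.2) = 7.100
m − M = 5 log₁₀ d − 5
log₁₀ d = (m − M)/5 + 1 = 2.4200
d = 10^2.4200 = 263.0 pc
= 857.5 ly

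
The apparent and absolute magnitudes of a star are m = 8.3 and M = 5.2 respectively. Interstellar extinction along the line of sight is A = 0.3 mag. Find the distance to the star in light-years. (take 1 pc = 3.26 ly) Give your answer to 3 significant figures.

d ≈ 118 ly

m − M = 5 log₁₀(d/10 pc) + A  ⇒  8.3 − (5.2) − 0.3 = 5 log₁₀(d/10)
2.800 = 5 log₁₀(d/10)
log₁₀ d = (m − M − A)/5 + 1 = 1.5600
d = 10^1.5600 = 36.31 pc
= 118.4 ly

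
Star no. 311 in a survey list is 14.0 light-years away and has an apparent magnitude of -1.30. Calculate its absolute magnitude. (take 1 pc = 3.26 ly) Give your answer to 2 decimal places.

d = 14.0 ly / 3.26 = 4.294 pc
5 log₁₀(d/10 pc) = 5 log₁₀(4.294) − 5 = -1.835
M = m − 5 log₁₀(d/10) = -1.30 + 1.835 = 0.535

M ≈ 0.54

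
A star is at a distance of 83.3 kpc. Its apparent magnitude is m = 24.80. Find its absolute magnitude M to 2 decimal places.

M ≈ 5.20

d = 83.3 kpc = 83300 pc
5 log₁₀(d/10 pc) = 5 log₁₀(83300) − 5 = 19.603
M = m − 5 log₁₀(d/10) = 24.80 − 19.603 = 5.197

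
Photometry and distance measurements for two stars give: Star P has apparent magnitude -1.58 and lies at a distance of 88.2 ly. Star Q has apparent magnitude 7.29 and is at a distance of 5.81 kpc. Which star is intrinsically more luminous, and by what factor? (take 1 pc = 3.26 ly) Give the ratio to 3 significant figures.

Star P: d = 88.2 ly / 3.26 = 27.06 pc
Star P: M = m − 5 log₁₀ d + 5 = -1.58 − 5·1.4323 + 5 = -3.741
Star Q: d = 5.81 kpc = 5810 pc
Star Q: M = m − 5 log₁₀ d + 5 = 7.29 − 5·3.7642 + 5 = -6.531
ΔM = M_P − M_Q = -3.741 − (-6.531) = 2.790; smaller M is more luminous → Star Q.
L ratio = 10^(0.4 |ΔM|) = 10^1.116 = 13.06

Star Q is more luminous, by a factor of 13.1.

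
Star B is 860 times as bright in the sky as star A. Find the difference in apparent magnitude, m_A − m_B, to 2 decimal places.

Pogson: Δm = −2.5 log₁₀(ratio) = −2.5 log₁₀(860) = −2.5 × 2.9345 = -7.336
Star B is brighter so has the smaller magnitude: m_A − m_B is positive.

m_A − m_B ≈ 7.34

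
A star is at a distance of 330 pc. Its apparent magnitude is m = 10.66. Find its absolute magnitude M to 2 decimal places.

5 log₁₀(d/10 pc) = 5 log₁₀(330.0) − 5 = 7.593
M = m − 5 log₁₀(d/10) = 10.66 − 7.593 = 3.067

M ≈ 3.07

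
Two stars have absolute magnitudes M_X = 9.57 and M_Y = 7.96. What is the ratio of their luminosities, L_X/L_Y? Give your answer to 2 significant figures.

L_X/L_Y ≈ 0.23

ΔM = M_X − M_Y = 1.61
L_X/L_Y = 10^(−0.4 ΔM) = 10^-0.644 = 0.2270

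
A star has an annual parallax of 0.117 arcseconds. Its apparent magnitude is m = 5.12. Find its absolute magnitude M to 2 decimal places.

M ≈ 5.46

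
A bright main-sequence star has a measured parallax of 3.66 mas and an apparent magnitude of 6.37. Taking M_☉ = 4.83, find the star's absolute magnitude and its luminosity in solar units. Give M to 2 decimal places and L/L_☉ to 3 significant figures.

M ≈ -0.81; L/L_☉ ≈ 181

d = 1/p = 1000/3.66 mas = 273.2 pc
M = m − 5 log₁₀ d + 5 = 6.37 − 5·2.4365 + 5 = -0.813
M − M_☉ = -0.813 − 4.83 = -5.643
L/L_☉ = 10^(−0.4 × -5.643) = 180.7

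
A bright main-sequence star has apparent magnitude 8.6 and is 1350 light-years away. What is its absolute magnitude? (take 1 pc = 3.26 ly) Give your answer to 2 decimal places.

d = 1350 ly / 3.26 = 414.1 pc
5 log₁₀(d/10 pc) = 5 log₁₀(414.1) − 5 = 8.086
M = m − 5 log₁₀(d/10) = 8.6 − 8.086 = 0.514

M ≈ 0.51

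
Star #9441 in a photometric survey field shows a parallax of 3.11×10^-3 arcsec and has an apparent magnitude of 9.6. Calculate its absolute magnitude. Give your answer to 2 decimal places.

d = 1/p = 1/3.11×10^-3″ = 321.5 pc
5 log₁₀(d/10 pc) = 5 log₁₀(321.5) − 5 = 7.536
M = m − 5 log₁₀(d/10) = 9.6 − 7.536 = 2.064

M ≈ 2.06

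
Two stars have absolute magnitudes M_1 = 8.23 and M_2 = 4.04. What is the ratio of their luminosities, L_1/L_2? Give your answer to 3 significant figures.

ΔM = M_1 − M_2 = 4.19
L_1/L_2 = 10^(−0.4 ΔM) = 10^-1.676 = 0.02109

L_1/L_2 ≈ 0.0211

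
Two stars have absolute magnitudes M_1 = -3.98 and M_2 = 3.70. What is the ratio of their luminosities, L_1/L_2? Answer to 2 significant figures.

L_1/L_2 ≈ 1200

ΔM = M_1 − M_2 = -7.68
L_1/L_2 = 10^(−0.4 ΔM) = 10^3.072 = 1180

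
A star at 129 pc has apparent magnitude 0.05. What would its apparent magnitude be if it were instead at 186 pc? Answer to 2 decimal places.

Flux ∝ 1/d², so Δm = 5 log₁₀(d₂/d₁) = 5 log₁₀(186/129) = 0.795
m₂ = m₁ + Δm = 0.05 + (0.795) = 0.845

m ≈ 0.84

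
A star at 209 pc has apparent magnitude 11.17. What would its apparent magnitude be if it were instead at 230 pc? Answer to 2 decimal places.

Flux ∝ 1/d², so Δm = 5 log₁₀(d₂/d₁) = 5 log₁₀(230/209) = 0.208
m₂ = m₁ + Δm = 11.17 + (0.208) = 11.378

m ≈ 11.38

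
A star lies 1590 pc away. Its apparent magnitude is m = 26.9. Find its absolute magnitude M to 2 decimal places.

5 log₁₀(d/10 pc) = 5 log₁₀(1590) − 5 = 11.007
M = m − 5 log₁₀(d/10) = 26.9 − 11.007 = 15.893

M ≈ 15.89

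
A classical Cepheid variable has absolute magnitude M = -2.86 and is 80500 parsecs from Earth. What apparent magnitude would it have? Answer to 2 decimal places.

m ≈ 16.67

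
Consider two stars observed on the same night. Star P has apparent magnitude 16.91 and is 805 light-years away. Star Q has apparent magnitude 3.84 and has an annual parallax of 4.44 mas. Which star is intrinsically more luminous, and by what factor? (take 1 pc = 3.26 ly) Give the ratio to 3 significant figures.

Star P: d = 805 ly / 3.26 = 246.9 pc
Star P: M = m − 5 log₁₀ d + 5 = 16.91 − 5·2.3926 + 5 = 9.947
Star Q: p = 4.44 mas = 4.44×10^-3″ → d = 1/p = 225.2 pc
Star Q: M = m − 5 log₁₀ d + 5 = 3.84 − 5·2.3526 + 5 = -2.923
ΔM = M_P − M_Q = 9.947 − (-2.923) = 12.870; smaller M is more luminous → Star Q.
L ratio = 10^(0.4 |ΔM|) = 10^5.148 = 140600

Star Q is more luminous, by a factor of 141000.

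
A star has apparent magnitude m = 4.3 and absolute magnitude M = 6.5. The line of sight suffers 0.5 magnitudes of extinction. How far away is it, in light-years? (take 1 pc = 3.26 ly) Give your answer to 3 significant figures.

d ≈ 9.40 ly

m − M = 5 log₁₀(d/10 pc) + A  ⇒  4.3 − (6.5) − 0.5 = 5 log₁₀(d/10)
-2.700 = 5 log₁₀(d/10)
log₁₀ d = (m − M − A)/5 + 1 = 0.4600
d = 10^0.4600 = 2.884 pc
= 9.402 ly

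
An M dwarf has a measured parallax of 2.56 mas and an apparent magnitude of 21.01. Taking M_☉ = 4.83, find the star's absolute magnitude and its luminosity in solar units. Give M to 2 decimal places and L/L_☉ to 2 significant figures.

d = 1/p = 1000/2.56 mas = 390.6 pc
M = m − 5 log₁₀ d + 5 = 21.01 − 5·2.5918 + 5 = 13.051
M − M_☉ = 13.051 − 4.83 = 8.221
L/L_☉ = 10^(−0.4 × 8.221) = 5.147×10^-4

M ≈ 13.05; L/L_☉ ≈ 5.1×10^-4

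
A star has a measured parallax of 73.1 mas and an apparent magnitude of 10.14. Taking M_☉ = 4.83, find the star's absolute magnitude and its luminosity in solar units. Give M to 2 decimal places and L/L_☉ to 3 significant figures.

M ≈ 9.46; L/L_☉ ≈ 0.0141

d = 1/p = 1000/73.1 mas = 13.68 pc
M = m − 5 log₁₀ d + 5 = 10.14 − 5·1.1361 + 5 = 9.460
M − M_☉ = 9.460 − 4.83 = 4.630
L/L_☉ = 10^(−0.4 × 4.630) = 0.01407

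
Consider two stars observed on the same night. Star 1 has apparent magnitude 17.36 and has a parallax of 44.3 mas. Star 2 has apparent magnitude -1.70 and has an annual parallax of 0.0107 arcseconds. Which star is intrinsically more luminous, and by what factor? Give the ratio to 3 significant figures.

Star 1: p = 44.3 mas = 0.0443″ → d = 1/p = 22.57 pc
Star 1: M = m − 5 log₁₀ d + 5 = 17.36 − 5·1.3536 + 5 = 15.592
Star 2: d = 1/p = 1/0.0107″ = 93.46 pc
Star 2: M = m − 5 log₁₀ d + 5 = -1.70 − 5·1.9706 + 5 = -6.553
ΔM = M_1 − M_2 = 15.592 − (-6.553) = 22.145; smaller M is more luminous → Star 2.
L ratio = 10^(0.4 |ΔM|) = 10^8.858 = 7.212×10^8

Star 2 is more luminous, by a factor of 7.21×10^8.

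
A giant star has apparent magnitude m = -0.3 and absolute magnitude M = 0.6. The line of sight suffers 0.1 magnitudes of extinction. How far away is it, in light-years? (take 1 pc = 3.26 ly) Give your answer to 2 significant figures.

m − M = 5 log₁₀(d/10 pc) + A  ⇒  -0.3 − (0.6) − 0.1 = 5 log₁₀(d/10)
-1.000 = 5 log₁₀(d/10)
log₁₀ d = (m − M − A)/5 + 1 = 0.8000
d = 10^0.8000 = 6.310 pc
= 20.57 ly

d ≈ 21 ly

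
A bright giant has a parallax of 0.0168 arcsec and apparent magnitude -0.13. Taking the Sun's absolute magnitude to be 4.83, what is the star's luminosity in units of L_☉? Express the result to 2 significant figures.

L/L_☉ ≈ 3400

d = 1/p = 1/0.0168″ = 59.52 pc
M = m − 5 log₁₀ d + 5 = -0.13 − 5·1.7747 + 5 = -4.003
M − M_☉ = -4.003 − 4.83 = -8.833
L/L_☉ = 10^(−0.4 × -8.833) = 3415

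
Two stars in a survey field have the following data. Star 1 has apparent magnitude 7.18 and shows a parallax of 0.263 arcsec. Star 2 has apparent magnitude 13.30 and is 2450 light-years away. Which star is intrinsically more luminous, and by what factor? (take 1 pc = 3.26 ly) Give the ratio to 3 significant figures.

Star 2 is more luminous, by a factor of 139.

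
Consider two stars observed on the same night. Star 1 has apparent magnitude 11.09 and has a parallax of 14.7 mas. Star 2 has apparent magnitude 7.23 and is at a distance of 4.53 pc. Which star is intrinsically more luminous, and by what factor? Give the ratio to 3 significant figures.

Star 1: p = 14.7 mas = 0.0147″ → d = 1/p = 68.03 pc
Star 1: M = m − 5 log₁₀ d + 5 = 11.09 − 5·1.8327 + 5 = 6.927
Star 2: M = m − 5 log₁₀ d + 5 = 7.23 − 5·0.6561 + 5 = 8.950
ΔM = M_1 − M_2 = 6.927 − (8.950) = -2.023; smaller M is more luminous → Star 1.
L ratio = 10^(0.4 |ΔM|) = 10^0.809 = 6.444

Star 1 is more luminous, by a factor of 6.44.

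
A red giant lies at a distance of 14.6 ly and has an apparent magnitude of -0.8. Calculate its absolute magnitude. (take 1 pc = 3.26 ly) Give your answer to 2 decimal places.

M ≈ 0.94

d = 14.6 ly / 3.26 = 4.479 pc
5 log₁₀(d/10 pc) = 5 log₁₀(4.479) − 5 = -1.744
M = m − 5 log₁₀(d/10) = -0.8 + 1.744 = 0.944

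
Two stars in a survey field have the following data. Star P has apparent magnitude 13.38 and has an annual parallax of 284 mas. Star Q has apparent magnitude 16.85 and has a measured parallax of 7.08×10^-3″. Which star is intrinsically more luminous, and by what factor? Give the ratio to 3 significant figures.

Star P: p = 284 mas = 0.284″ → d = 1/p = 3.521 pc
Star P: M = m − 5 log₁₀ d + 5 = 13.38 − 5·0.5467 + 5 = 15.647
Star Q: d = 1/p = 1/7.08×10^-3″ = 141.2 pc
Star Q: M = m − 5 log₁₀ d + 5 = 16.85 − 5·2.1500 + 5 = 11.100
ΔM = M_P − M_Q = 15.647 − (11.100) = 4.546; smaller M is more luminous → Star Q.
L ratio = 10^(0.4 |ΔM|) = 10^1.819 = 65.85

Star Q is more luminous, by a factor of 65.9.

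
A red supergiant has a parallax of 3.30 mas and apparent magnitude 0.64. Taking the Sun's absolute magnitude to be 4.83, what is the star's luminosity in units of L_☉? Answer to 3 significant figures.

d = 1/p = 1000/3.30 mas = 303.0 pc
M = m − 5 log₁₀ d + 5 = 0.64 − 5·2.4815 + 5 = -6.767
M − M_☉ = -6.767 − 4.83 = -11.597
L/L_☉ = 10^(−0.4 × -11.597) = 43550

L/L_☉ ≈ 43500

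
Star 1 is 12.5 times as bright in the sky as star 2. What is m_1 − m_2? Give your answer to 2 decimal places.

m_1 − m_2 ≈ -2.74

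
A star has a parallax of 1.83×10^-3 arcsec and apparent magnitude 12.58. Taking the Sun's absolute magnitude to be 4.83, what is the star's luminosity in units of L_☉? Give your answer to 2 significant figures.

L/L_☉ ≈ 2.4

d = 1/p = 1/1.83×10^-3″ = 546.4 pc
M = m − 5 log₁₀ d + 5 = 12.58 − 5·2.7375 + 5 = 3.892
M − M_☉ = 3.892 − 4.83 = -0.938
L/L_☉ = 10^(−0.4 × -0.938) = 2.372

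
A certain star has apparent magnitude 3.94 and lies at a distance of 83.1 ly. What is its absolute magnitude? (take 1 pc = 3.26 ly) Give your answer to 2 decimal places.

d = 83.1 ly / 3.26 = 25.49 pc
5 log₁₀(d/10 pc) = 5 log₁₀(25.49) − 5 = 2.032
M = m − 5 log₁₀(d/10) = 3.94 − 2.032 = 1.908

M ≈ 1.91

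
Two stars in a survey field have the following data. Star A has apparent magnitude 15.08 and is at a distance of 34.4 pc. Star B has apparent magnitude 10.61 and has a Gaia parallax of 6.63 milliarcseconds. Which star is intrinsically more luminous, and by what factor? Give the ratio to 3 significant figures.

Star B is more luminous, by a factor of 1180.

Star A: M = m − 5 log₁₀ d + 5 = 15.08 − 5·1.5366 + 5 = 12.397
Star B: p = 6.63 mas = 6.63×10^-3″ → d = 1/p = 150.8 pc
Star B: M = m − 5 log₁₀ d + 5 = 10.61 − 5·2.1785 + 5 = 4.718
ΔM = M_A − M_B = 12.397 − (4.718) = 7.680; smaller M is more luminous → Star B.
L ratio = 10^(0.4 |ΔM|) = 10^3.072 = 1180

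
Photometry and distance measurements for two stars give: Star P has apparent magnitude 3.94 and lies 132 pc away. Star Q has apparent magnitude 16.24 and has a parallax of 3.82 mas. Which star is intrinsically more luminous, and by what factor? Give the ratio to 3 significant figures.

Star P: M = m − 5 log₁₀ d + 5 = 3.94 − 5·2.1206 + 5 = -1.663
Star Q: p = 3.82 mas = 3.82×10^-3″ → d = 1/p = 261.8 pc
Star Q: M = m − 5 log₁₀ d + 5 = 16.24 − 5·2.4179 + 5 = 9.150
ΔM = M_P − M_Q = -1.663 − (9.150) = -10.813; smaller M is more luminous → Star P.
L ratio = 10^(0.4 |ΔM|) = 10^4.325 = 21150

Star P is more luminous, by a factor of 21100.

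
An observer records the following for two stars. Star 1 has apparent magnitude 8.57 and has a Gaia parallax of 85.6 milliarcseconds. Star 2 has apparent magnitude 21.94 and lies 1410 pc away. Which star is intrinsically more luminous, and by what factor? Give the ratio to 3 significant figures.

Star 1 is more luminous, by a factor of 15.3.

Star 1: p = 85.6 mas = 0.0856″ → d = 1/p = 11.68 pc
Star 1: M = m − 5 log₁₀ d + 5 = 8.57 − 5·1.0675 + 5 = 8.232
Star 2: M = m − 5 log₁₀ d + 5 = 21.94 − 5·3.1492 + 5 = 11.194
ΔM = M_1 − M_2 = 8.232 − (11.194) = -2.962; smaller M is more luminous → Star 1.
L ratio = 10^(0.4 |ΔM|) = 10^1.185 = 15.30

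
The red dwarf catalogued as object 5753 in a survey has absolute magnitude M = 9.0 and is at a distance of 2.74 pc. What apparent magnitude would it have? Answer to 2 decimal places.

m = M + 5 log₁₀ d − 5 = 9.0 + 5·0.4378 − 5 = 6.189

m ≈ 6.19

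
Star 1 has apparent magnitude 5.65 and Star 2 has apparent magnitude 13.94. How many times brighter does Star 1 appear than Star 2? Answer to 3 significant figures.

Δm = 5.65 − (13.94) = -8.29
Flux ratio = 10^(−0.4 Δm) = 10^(−0.4 × -8.29) = 10^3.316 = 2070

2070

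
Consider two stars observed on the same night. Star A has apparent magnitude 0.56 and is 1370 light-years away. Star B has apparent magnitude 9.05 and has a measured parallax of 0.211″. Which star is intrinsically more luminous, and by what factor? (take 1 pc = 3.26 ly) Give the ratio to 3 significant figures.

Star A is more luminous, by a factor of 1.96×10^7.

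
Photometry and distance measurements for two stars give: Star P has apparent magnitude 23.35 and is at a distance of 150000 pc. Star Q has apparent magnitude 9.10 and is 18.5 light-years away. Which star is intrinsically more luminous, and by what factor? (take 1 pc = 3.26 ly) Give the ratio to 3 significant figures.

Star P: M = m − 5 log₁₀ d + 5 = 23.35 − 5·5.1761 + 5 = 2.470
Star Q: d = 18.5 ly / 3.26 = 5.675 pc
Star Q: M = m − 5 log₁₀ d + 5 = 9.10 − 5·0.7540 + 5 = 10.330
ΔM = M_P − M_Q = 2.470 − (10.330) = -7.861; smaller M is more luminous → Star P.
L ratio = 10^(0.4 |ΔM|) = 10^3.144 = 1394

Star P is more luminous, by a factor of 1390.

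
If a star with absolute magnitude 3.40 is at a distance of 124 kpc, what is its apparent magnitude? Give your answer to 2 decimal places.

m ≈ 23.87

d = 124 kpc = 124000 pc
m = M + 5 log₁₀ d − 5 = 3.40 + 5·5.0934 − 5 = 23.867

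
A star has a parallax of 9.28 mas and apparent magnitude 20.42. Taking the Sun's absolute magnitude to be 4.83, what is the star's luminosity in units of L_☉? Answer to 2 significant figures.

d = 1/p = 1000/9.28 mas = 107.8 pc
M = m − 5 log₁₀ d + 5 = 20.42 − 5·2.0325 + 5 = 15.258
M − M_☉ = 15.258 − 4.83 = 10.428
L/L_☉ = 10^(−0.4 × 10.428) = 6.744×10^-5

L/L_☉ ≈ 6.7×10^-5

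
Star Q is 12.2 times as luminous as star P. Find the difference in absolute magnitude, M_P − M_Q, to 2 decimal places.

Pogson: ΔM = −2.5 log₁₀(ratio) = −2.5 log₁₀(12.2) = −2.5 × 1.0864 = -2.716
Star Q is brighter so has the smaller magnitude: M_P − M_Q is positive.

M_P − M_Q ≈ 2.72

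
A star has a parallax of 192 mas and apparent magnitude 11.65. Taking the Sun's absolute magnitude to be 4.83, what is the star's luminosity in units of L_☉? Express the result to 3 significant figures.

L/L_☉ ≈ 5.07×10^-4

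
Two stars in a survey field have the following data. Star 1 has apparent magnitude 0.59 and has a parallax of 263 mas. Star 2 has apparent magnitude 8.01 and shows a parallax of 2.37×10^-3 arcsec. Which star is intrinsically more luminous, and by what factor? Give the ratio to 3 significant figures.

Star 2 is more luminous, by a factor of 13.3.

Star 1: p = 263 mas = 0.263″ → d = 1/p = 3.802 pc
Star 1: M = m − 5 log₁₀ d + 5 = 0.59 − 5·0.5800 + 5 = 2.690
Star 2: d = 1/p = 1/2.37×10^-3″ = 421.9 pc
Star 2: M = m − 5 log₁₀ d + 5 = 8.01 − 5·2.6253 + 5 = -0.116
ΔM = M_1 − M_2 = 2.690 − (-0.116) = 2.806; smaller M is more luminous → Star 2.
L ratio = 10^(0.4 |ΔM|) = 10^1.122 = 13.26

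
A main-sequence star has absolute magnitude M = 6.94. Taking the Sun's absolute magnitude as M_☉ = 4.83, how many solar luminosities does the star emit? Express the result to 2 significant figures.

M − M_☉ = 6.94 − 4.83 = 2.110
L/L_☉ = 10^(−0.4 (M − M_☉)) = 10^-0.844 = 0.1432

L/L_☉ ≈ 0.14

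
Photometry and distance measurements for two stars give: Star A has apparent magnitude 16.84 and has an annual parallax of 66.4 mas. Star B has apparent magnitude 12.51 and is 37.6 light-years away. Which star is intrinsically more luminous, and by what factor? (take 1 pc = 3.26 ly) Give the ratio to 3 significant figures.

Star A: p = 66.4 mas = 0.0664″ → d = 1/p = 15.06 pc
Star A: M = m − 5 log₁₀ d + 5 = 16.84 − 5·1.1778 + 5 = 15.951
Star B: d = 37.6 ly / 3.26 = 11.53 pc
Star B: M = m − 5 log₁₀ d + 5 = 12.51 − 5·1.0620 + 5 = 12.200
ΔM = M_A − M_B = 15.951 − (12.200) = 3.751; smaller M is more luminous → Star B.
L ratio = 10^(0.4 |ΔM|) = 10^1.500 = 31.64

Star B is more luminous, by a factor of 31.6.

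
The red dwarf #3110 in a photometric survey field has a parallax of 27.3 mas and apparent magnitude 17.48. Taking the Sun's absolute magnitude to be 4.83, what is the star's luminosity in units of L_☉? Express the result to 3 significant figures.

L/L_☉ ≈ 1.17×10^-4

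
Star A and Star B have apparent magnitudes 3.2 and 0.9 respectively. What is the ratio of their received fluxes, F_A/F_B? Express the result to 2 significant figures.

F_A/F_B ≈ 0.12

Δm = 3.2 − (0.9) = 2.3
Flux ratio = 10^(−0.4 Δm) = 10^(−0.4 × 2.3) = 10^-0.920 = 0.1202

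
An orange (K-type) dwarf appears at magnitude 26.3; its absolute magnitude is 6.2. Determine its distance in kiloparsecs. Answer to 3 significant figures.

d ≈ 105 kpc

Distance modulus: m − M = 26.3 − (6.2) = 20.100
m − M = 5 log₁₀ d − 5
log₁₀ d = (m − M)/5 + 1 = 5.0200
d = 10^5.0200 = 104700 pc
= 104.7 kpc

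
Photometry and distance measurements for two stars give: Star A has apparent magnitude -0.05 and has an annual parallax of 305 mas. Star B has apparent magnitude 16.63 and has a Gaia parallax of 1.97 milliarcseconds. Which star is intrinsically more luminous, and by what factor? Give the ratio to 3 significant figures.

Star A: p = 305 mas = 0.305″ → d = 1/p = 3.279 pc
Star A: M = m − 5 log₁₀ d + 5 = -0.05 − 5·0.5157 + 5 = 2.371
Star B: p = 1.97 mas = 1.97×10^-3″ → d = 1/p = 507.6 pc
Star B: M = m − 5 log₁₀ d + 5 = 16.63 − 5·2.7055 + 5 = 8.102
ΔM = M_A − M_B = 2.371 − (8.102) = -5.731; smaller M is more luminous → Star A.
L ratio = 10^(0.4 |ΔM|) = 10^2.292 = 196.0

Star A is more luminous, by a factor of 196.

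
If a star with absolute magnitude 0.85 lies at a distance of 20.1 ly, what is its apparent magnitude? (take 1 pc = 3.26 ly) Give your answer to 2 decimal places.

d = 20.1 ly / 3.26 = 6.166 pc
m = M + 5 log₁₀ d − 5 = 0.85 + 5·0.7900 − 5 = -0.200

m ≈ -0.20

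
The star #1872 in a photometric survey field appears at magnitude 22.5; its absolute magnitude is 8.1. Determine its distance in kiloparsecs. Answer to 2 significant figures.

d ≈ 7.6 kpc

μ = m − M = 14.400
m − M = 5 log₁₀ d − 5
log₁₀ d = (m − M)/5 + 1 = 3.8800
d = 10^3.8800 = 7586 pc
= 7.586 kpc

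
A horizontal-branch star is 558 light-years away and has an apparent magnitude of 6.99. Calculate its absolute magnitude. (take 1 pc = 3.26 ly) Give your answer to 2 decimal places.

d = 558 ly / 3.26 = 171.2 pc
5 log₁₀(d/10 pc) = 5 log₁₀(171.2) − 5 = 6.167
M = m − 5 log₁₀(d/10) = 6.99 − 6.167 = 0.823

M ≈ 0.82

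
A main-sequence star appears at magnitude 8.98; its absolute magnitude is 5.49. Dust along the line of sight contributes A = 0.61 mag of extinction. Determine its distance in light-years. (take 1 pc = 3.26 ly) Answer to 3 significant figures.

m − M = 5 log₁₀(d/10 pc) + A  ⇒  8.98 − (5.49) − 0.61 = 5 log₁₀(d/10)
2.880 = 5 log₁₀(d/10)
log₁₀ d = (m − M − A)/5 + 1 = 1.5760
d = 10^1.5760 = 37.67 pc
= 122.8 ly

d ≈ 123 ly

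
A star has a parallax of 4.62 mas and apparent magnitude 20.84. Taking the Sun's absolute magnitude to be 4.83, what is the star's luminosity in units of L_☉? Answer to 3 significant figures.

d = 1/p = 1000/4.62 mas = 216.5 pc
M = m − 5 log₁₀ d + 5 = 20.84 − 5·2.3354 + 5 = 14.163
M − M_☉ = 14.163 − 4.83 = 9.333
L/L_☉ = 10^(−0.4 × 9.333) = 1.848×10^-4

L/L_☉ ≈ 1.85×10^-4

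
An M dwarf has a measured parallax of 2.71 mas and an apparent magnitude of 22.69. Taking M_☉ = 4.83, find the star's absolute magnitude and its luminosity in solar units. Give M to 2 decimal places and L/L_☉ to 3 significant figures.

M ≈ 14.85; L/L_☉ ≈ 9.77×10^-5

d = 1/p = 1000/2.71 mas = 369.0 pc
M = m − 5 log₁₀ d + 5 = 22.69 − 5·2.5670 + 5 = 14.855
M − M_☉ = 14.855 − 4.83 = 10.025
L/L_☉ = 10^(−0.4 × 10.025) = 9.774×10^-5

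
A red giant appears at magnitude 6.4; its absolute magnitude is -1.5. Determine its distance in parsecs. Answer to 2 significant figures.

Distance modulus: m − M = 6.4 − (-1.5) = 7.900
m − M = 5 log₁₀ d − 5
log₁₀ d = (m − M)/5 + 1 = 2.5800
d = 10^2.5800 = 380.2 pc

d ≈ 380 pc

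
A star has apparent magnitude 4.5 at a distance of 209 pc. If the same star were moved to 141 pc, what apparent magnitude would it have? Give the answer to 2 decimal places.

m ≈ 3.65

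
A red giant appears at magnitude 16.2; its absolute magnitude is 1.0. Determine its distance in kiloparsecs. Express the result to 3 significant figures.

d ≈ 11.0 kpc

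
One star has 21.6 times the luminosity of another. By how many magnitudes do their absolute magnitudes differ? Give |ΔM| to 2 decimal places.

Pogson: ΔM = −2.5 log₁₀(ratio) = −2.5 log₁₀(21.6) = −2.5 × 1.3345 = -3.336

|ΔM| ≈ 3.34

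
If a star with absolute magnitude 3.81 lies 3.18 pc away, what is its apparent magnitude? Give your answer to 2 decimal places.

m ≈ 1.32

m = M + 5 log₁₀ d − 5 = 3.81 + 5·0.5024 − 5 = 1.322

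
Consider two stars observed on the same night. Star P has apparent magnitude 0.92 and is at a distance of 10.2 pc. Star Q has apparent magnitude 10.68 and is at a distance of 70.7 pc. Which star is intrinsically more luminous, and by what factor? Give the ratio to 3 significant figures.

Star P is more luminous, by a factor of 167.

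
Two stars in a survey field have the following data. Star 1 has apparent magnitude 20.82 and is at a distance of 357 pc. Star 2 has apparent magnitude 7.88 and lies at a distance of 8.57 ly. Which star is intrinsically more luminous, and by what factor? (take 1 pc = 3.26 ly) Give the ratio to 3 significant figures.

Star 2 is more luminous, by a factor of 8.13.

Star 1: M = m − 5 log₁₀ d + 5 = 20.82 − 5·2.5527 + 5 = 13.057
Star 2: d = 8.57 ly / 3.26 = 2.629 pc
Star 2: M = m − 5 log₁₀ d + 5 = 7.88 − 5·0.4198 + 5 = 10.781
ΔM = M_1 − M_2 = 13.057 − (10.781) = 2.275; smaller M is more luminous → Star 2.
L ratio = 10^(0.4 |ΔM|) = 10^0.910 = 8.132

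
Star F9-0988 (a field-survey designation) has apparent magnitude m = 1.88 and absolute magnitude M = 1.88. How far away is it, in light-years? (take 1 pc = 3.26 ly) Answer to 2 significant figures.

Distance modulus: m − M = 1.88 − (1.88) = 0.000
m − M = 5 log₁₀ d − 5
log₁₀ d = (m − M)/5 + 1 = 1.0000
d = 10^1.0000 = 10.00 pc
= 32.60 ly

d ≈ 33 ly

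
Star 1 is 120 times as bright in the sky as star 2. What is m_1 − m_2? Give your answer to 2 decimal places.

m_1 − m_2 ≈ -5.20

Pogson: Δm = −2.5 log₁₀(ratio) = −2.5 log₁₀(120) = −2.5 × 2.0792 = -5.198
Star 1 is brighter, so it has the smaller magnitude: the difference is negative.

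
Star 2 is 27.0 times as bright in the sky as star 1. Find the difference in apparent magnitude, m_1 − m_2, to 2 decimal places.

Pogson: Δm = −2.5 log₁₀(ratio) = −2.5 log₁₀(27.0) = −2.5 × 1.4314 = -3.578
Star 2 is brighter so has the smaller magnitude: m_1 − m_2 is positive.

m_1 − m_2 ≈ 3.58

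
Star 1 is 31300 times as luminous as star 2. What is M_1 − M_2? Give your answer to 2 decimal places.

M_1 − M_2 ≈ -11.24

Pogson: ΔM = −2.5 log₁₀(ratio) = −2.5 log₁₀(31300) = −2.5 × 4.4955 = -11.239
Star 1 is brighter, so it has the smaller magnitude: the difference is negative.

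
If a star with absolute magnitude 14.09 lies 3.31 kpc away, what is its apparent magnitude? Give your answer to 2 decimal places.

m ≈ 26.69

d = 3.31 kpc = 3310 pc
m = M + 5 log₁₀ d − 5 = 14.09 + 5·3.5198 − 5 = 26.689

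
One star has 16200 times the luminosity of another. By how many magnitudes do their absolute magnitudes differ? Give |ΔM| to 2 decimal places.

|ΔM| ≈ 10.52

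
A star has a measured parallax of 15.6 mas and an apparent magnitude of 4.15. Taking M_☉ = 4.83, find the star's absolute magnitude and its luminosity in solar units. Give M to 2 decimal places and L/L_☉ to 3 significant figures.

M ≈ 0.12; L/L_☉ ≈ 76.9

d = 1/p = 1000/15.6 mas = 64.10 pc
M = m − 5 log₁₀ d + 5 = 4.15 − 5·1.8069 + 5 = 0.116
M − M_☉ = 0.116 − 4.83 = -4.714
L/L_☉ = 10^(−0.4 × -4.714) = 76.87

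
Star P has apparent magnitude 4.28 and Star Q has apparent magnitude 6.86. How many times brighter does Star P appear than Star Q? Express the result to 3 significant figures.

10.8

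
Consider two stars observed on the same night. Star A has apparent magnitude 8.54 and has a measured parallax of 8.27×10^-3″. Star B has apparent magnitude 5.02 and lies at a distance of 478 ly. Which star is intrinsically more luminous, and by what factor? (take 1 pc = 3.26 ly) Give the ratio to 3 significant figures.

Star A: d = 1/p = 1/8.27×10^-3″ = 120.9 pc
Star A: M = m − 5 log₁₀ d + 5 = 8.54 − 5·2.0825 + 5 = 3.128
Star B: d = 478 ly / 3.26 = 146.6 pc
Star B: M = m − 5 log₁₀ d + 5 = 5.02 − 5·2.1662 + 5 = -0.811
ΔM = M_A − M_B = 3.128 − (-0.811) = 3.939; smaller M is more luminous → Star B.
L ratio = 10^(0.4 |ΔM|) = 10^1.575 = 37.62

Star B is more luminous, by a factor of 37.6.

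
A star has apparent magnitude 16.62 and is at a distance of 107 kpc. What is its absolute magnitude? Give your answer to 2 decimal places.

M ≈ -3.53

d = 107 kpc = 107000 pc
5 log₁₀(d/10 pc) = 5 log₁₀(107000) − 5 = 20.147
M = m − 5 log₁₀(d/10) = 16.62 − 20.147 = -3.527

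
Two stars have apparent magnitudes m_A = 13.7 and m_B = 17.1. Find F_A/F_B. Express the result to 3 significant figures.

F_A/F_B ≈ 22.9

Magnitude difference = -3.4
Flux ratio = 10^(−0.4 Δm) = 10^(−0.4 × -3.4) = 10^1.360 = 22.91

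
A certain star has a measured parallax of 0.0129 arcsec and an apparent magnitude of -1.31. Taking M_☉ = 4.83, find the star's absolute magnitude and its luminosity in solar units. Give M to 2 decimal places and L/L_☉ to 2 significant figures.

d = 1/p = 1/0.0129″ = 77.52 pc
M = m − 5 log₁₀ d + 5 = -1.31 − 5·1.8894 + 5 = -5.757
M − M_☉ = -5.757 − 4.83 = -10.587
L/L_☉ = 10^(−0.4 × -10.587) = 17170

M ≈ -5.76; L/L_☉ ≈ 17000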